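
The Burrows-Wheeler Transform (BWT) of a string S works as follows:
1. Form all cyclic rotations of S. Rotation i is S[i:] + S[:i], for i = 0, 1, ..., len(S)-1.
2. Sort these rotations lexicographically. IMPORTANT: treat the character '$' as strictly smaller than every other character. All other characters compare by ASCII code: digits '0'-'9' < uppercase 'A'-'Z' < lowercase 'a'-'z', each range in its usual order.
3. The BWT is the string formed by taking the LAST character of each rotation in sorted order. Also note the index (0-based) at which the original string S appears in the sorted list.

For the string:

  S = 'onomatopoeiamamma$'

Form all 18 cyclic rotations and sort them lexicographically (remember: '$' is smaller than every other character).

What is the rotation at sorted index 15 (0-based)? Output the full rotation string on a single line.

Answer: opoeiamamma$onomat

Derivation:
All 18 rotations (rotation i = S[i:]+S[:i]):
  rot[0] = onomatopoeiamamma$
  rot[1] = nomatopoeiamamma$o
  rot[2] = omatopoeiamamma$on
  rot[3] = matopoeiamamma$ono
  rot[4] = atopoeiamamma$onom
  rot[5] = topoeiamamma$onoma
  rot[6] = opoeiamamma$onomat
  rot[7] = poeiamamma$onomato
  rot[8] = oeiamamma$onomatop
  rot[9] = eiamamma$onomatopo
  rot[10] = iamamma$onomatopoe
  rot[11] = amamma$onomatopoei
  rot[12] = mamma$onomatopoeia
  rot[13] = amma$onomatopoeiam
  rot[14] = mma$onomatopoeiama
  rot[15] = ma$onomatopoeiamam
  rot[16] = a$onomatopoeiamamm
  rot[17] = $onomatopoeiamamma
Sorted (with $ < everything):
  sorted[0] = $onomatopoeiamamma
  sorted[1] = a$onomatopoeiamamm
  sorted[2] = amamma$onomatopoei
  sorted[3] = amma$onomatopoeiam
  sorted[4] = atopoeiamamma$onom
  sorted[5] = eiamamma$onomatopo
  sorted[6] = iamamma$onomatopoe
  sorted[7] = ma$onomatopoeiamam
  sorted[8] = mamma$onomatopoeia
  sorted[9] = matopoeiamamma$ono
  sorted[10] = mma$onomatopoeiama
  sorted[11] = nomatopoeiamamma$o
  sorted[12] = oeiamamma$onomatop
  sorted[13] = omatopoeiamamma$on
  sorted[14] = onomatopoeiamamma$
  sorted[15] = opoeiamamma$onomat
  sorted[16] = poeiamamma$onomato
  sorted[17] = topoeiamamma$onoma
sorted[15] = opoeiamamma$onomat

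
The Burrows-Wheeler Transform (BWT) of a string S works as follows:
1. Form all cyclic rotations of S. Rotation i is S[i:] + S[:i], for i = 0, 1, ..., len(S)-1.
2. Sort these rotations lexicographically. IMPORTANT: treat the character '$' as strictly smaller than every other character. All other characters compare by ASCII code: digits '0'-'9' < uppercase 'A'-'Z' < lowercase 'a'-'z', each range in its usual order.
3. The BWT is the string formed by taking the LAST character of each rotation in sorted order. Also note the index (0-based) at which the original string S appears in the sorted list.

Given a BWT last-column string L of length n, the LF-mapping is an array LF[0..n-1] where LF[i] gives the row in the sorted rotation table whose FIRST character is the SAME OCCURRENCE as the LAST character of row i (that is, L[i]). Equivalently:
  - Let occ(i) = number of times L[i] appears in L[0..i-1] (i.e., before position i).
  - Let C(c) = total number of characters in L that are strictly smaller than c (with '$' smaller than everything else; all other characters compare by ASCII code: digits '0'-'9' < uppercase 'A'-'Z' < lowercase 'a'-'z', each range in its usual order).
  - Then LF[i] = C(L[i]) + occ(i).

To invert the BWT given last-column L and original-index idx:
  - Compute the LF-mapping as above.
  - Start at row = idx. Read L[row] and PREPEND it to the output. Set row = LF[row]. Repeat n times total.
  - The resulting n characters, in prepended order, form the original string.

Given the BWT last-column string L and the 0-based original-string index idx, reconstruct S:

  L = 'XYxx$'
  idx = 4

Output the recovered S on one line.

LF mapping: 1 2 3 4 0
Walk LF starting at row 4, prepending L[row]:
  step 1: row=4, L[4]='$', prepend. Next row=LF[4]=0
  step 2: row=0, L[0]='X', prepend. Next row=LF[0]=1
  step 3: row=1, L[1]='Y', prepend. Next row=LF[1]=2
  step 4: row=2, L[2]='x', prepend. Next row=LF[2]=3
  step 5: row=3, L[3]='x', prepend. Next row=LF[3]=4
Reversed output: xxYX$

Answer: xxYX$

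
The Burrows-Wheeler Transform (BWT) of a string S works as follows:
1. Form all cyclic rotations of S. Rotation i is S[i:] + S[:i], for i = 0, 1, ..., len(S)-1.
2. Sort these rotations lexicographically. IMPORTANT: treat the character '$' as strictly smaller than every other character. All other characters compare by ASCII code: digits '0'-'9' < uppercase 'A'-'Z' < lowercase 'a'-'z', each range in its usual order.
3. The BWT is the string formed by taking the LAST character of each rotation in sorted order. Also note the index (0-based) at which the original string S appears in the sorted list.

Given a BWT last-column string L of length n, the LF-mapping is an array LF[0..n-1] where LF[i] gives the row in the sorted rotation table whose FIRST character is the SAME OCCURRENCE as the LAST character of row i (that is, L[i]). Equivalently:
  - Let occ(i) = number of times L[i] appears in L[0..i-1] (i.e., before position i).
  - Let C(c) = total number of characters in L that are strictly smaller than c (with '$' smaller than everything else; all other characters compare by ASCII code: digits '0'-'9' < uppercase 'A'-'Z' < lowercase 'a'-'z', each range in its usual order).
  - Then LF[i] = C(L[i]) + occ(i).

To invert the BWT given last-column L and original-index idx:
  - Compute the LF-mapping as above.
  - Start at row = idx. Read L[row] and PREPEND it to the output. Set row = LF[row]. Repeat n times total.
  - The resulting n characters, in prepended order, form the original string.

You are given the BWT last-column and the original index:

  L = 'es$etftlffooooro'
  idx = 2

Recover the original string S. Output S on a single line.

Answer: effortfootloose$

Derivation:
LF mapping: 1 13 0 2 14 3 15 6 4 5 7 8 9 10 12 11
Walk LF starting at row 2, prepending L[row]:
  step 1: row=2, L[2]='$', prepend. Next row=LF[2]=0
  step 2: row=0, L[0]='e', prepend. Next row=LF[0]=1
  step 3: row=1, L[1]='s', prepend. Next row=LF[1]=13
  step 4: row=13, L[13]='o', prepend. Next row=LF[13]=10
  step 5: row=10, L[10]='o', prepend. Next row=LF[10]=7
  step 6: row=7, L[7]='l', prepend. Next row=LF[7]=6
  step 7: row=6, L[6]='t', prepend. Next row=LF[6]=15
  step 8: row=15, L[15]='o', prepend. Next row=LF[15]=11
  step 9: row=11, L[11]='o', prepend. Next row=LF[11]=8
  step 10: row=8, L[8]='f', prepend. Next row=LF[8]=4
  step 11: row=4, L[4]='t', prepend. Next row=LF[4]=14
  step 12: row=14, L[14]='r', prepend. Next row=LF[14]=12
  step 13: row=12, L[12]='o', prepend. Next row=LF[12]=9
  step 14: row=9, L[9]='f', prepend. Next row=LF[9]=5
  step 15: row=5, L[5]='f', prepend. Next row=LF[5]=3
  step 16: row=3, L[3]='e', prepend. Next row=LF[3]=2
Reversed output: effortfootloose$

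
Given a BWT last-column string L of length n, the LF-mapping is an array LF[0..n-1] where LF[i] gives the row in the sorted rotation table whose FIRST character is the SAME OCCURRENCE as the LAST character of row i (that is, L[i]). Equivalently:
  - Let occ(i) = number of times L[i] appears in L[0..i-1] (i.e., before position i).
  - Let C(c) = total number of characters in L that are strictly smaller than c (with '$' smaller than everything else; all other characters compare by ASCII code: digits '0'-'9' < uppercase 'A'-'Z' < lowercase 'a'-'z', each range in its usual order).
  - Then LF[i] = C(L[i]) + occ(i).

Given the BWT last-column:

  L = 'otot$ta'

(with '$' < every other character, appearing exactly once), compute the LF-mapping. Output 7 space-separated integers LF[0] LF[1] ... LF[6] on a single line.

Char counts: '$':1, 'a':1, 'o':2, 't':3
C (first-col start): C('$')=0, C('a')=1, C('o')=2, C('t')=4
L[0]='o': occ=0, LF[0]=C('o')+0=2+0=2
L[1]='t': occ=0, LF[1]=C('t')+0=4+0=4
L[2]='o': occ=1, LF[2]=C('o')+1=2+1=3
L[3]='t': occ=1, LF[3]=C('t')+1=4+1=5
L[4]='$': occ=0, LF[4]=C('$')+0=0+0=0
L[5]='t': occ=2, LF[5]=C('t')+2=4+2=6
L[6]='a': occ=0, LF[6]=C('a')+0=1+0=1

Answer: 2 4 3 5 0 6 1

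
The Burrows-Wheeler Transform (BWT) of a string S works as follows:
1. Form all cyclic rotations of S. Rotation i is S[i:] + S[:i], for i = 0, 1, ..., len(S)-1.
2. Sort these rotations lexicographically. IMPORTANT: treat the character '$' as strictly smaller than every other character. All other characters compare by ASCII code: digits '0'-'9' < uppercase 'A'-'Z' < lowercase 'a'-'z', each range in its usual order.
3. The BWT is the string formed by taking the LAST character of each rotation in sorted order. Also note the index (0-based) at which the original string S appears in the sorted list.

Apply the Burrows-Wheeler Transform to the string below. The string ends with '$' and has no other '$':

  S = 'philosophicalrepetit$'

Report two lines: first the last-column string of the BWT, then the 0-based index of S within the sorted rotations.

Answer: tcirppphhtiasleo$loie
16

Derivation:
All 21 rotations (rotation i = S[i:]+S[:i]):
  rot[0] = philosophicalrepetit$
  rot[1] = hilosophicalrepetit$p
  rot[2] = ilosophicalrepetit$ph
  rot[3] = losophicalrepetit$phi
  rot[4] = osophicalrepetit$phil
  rot[5] = sophicalrepetit$philo
  rot[6] = ophicalrepetit$philos
  rot[7] = phicalrepetit$philoso
  rot[8] = hicalrepetit$philosop
  rot[9] = icalrepetit$philosoph
  rot[10] = calrepetit$philosophi
  rot[11] = alrepetit$philosophic
  rot[12] = lrepetit$philosophica
  rot[13] = repetit$philosophical
  rot[14] = epetit$philosophicalr
  rot[15] = petit$philosophicalre
  rot[16] = etit$philosophicalrep
  rot[17] = tit$philosophicalrepe
  rot[18] = it$philosophicalrepet
  rot[19] = t$philosophicalrepeti
  rot[20] = $philosophicalrepetit
Sorted (with $ < everything):
  sorted[0] = $philosophicalrepetit  (last char: 't')
  sorted[1] = alrepetit$philosophic  (last char: 'c')
  sorted[2] = calrepetit$philosophi  (last char: 'i')
  sorted[3] = epetit$philosophicalr  (last char: 'r')
  sorted[4] = etit$philosophicalrep  (last char: 'p')
  sorted[5] = hicalrepetit$philosop  (last char: 'p')
  sorted[6] = hilosophicalrepetit$p  (last char: 'p')
  sorted[7] = icalrepetit$philosoph  (last char: 'h')
  sorted[8] = ilosophicalrepetit$ph  (last char: 'h')
  sorted[9] = it$philosophicalrepet  (last char: 't')
  sorted[10] = losophicalrepetit$phi  (last char: 'i')
  sorted[11] = lrepetit$philosophica  (last char: 'a')
  sorted[12] = ophicalrepetit$philos  (last char: 's')
  sorted[13] = osophicalrepetit$phil  (last char: 'l')
  sorted[14] = petit$philosophicalre  (last char: 'e')
  sorted[15] = phicalrepetit$philoso  (last char: 'o')
  sorted[16] = philosophicalrepetit$  (last char: '$')
  sorted[17] = repetit$philosophical  (last char: 'l')
  sorted[18] = sophicalrepetit$philo  (last char: 'o')
  sorted[19] = t$philosophicalrepeti  (last char: 'i')
  sorted[20] = tit$philosophicalrepe  (last char: 'e')
Last column: tcirppphhtiasleo$loie
Original string S is at sorted index 16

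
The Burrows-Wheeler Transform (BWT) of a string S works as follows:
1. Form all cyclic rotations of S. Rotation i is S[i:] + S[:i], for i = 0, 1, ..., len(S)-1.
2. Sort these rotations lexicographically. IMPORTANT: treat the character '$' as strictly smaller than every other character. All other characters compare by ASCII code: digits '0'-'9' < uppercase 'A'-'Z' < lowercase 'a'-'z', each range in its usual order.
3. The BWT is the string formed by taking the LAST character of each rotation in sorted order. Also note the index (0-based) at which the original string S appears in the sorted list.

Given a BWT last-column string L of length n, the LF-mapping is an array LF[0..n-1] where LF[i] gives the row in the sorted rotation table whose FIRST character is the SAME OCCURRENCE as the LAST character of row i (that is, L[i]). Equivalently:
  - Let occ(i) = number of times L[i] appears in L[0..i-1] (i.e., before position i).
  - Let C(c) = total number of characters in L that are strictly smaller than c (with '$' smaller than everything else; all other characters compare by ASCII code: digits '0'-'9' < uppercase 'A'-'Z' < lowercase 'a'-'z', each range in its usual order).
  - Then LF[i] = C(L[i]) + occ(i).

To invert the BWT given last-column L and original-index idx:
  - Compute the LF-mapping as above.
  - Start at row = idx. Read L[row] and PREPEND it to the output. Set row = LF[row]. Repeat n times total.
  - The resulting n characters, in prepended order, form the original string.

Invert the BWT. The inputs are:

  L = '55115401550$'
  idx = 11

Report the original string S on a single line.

Answer: 55110550415$

Derivation:
LF mapping: 7 8 3 4 9 6 1 5 10 11 2 0
Walk LF starting at row 11, prepending L[row]:
  step 1: row=11, L[11]='$', prepend. Next row=LF[11]=0
  step 2: row=0, L[0]='5', prepend. Next row=LF[0]=7
  step 3: row=7, L[7]='1', prepend. Next row=LF[7]=5
  step 4: row=5, L[5]='4', prepend. Next row=LF[5]=6
  step 5: row=6, L[6]='0', prepend. Next row=LF[6]=1
  step 6: row=1, L[1]='5', prepend. Next row=LF[1]=8
  step 7: row=8, L[8]='5', prepend. Next row=LF[8]=10
  step 8: row=10, L[10]='0', prepend. Next row=LF[10]=2
  step 9: row=2, L[2]='1', prepend. Next row=LF[2]=3
  step 10: row=3, L[3]='1', prepend. Next row=LF[3]=4
  step 11: row=4, L[4]='5', prepend. Next row=LF[4]=9
  step 12: row=9, L[9]='5', prepend. Next row=LF[9]=11
Reversed output: 55110550415$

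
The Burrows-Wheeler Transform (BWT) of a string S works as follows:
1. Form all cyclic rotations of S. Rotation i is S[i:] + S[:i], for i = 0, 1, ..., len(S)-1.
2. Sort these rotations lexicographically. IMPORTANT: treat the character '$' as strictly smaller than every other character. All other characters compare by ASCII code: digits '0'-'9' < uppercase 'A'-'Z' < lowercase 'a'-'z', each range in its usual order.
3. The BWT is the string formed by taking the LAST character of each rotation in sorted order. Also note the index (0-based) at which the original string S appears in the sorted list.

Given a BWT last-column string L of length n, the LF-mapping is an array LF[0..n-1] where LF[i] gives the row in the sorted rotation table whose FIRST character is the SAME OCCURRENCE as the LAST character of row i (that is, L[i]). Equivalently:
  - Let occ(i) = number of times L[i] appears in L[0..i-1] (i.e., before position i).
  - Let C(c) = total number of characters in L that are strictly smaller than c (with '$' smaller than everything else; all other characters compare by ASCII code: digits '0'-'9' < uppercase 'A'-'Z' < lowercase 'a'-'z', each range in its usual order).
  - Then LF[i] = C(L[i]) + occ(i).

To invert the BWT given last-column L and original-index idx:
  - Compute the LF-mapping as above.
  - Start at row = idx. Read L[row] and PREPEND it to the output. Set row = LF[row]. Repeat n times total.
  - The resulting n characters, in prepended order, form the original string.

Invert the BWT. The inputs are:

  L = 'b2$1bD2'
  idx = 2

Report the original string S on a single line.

Answer: 212bDb$

Derivation:
LF mapping: 5 2 0 1 6 4 3
Walk LF starting at row 2, prepending L[row]:
  step 1: row=2, L[2]='$', prepend. Next row=LF[2]=0
  step 2: row=0, L[0]='b', prepend. Next row=LF[0]=5
  step 3: row=5, L[5]='D', prepend. Next row=LF[5]=4
  step 4: row=4, L[4]='b', prepend. Next row=LF[4]=6
  step 5: row=6, L[6]='2', prepend. Next row=LF[6]=3
  step 6: row=3, L[3]='1', prepend. Next row=LF[3]=1
  step 7: row=1, L[1]='2', prepend. Next row=LF[1]=2
Reversed output: 212bDb$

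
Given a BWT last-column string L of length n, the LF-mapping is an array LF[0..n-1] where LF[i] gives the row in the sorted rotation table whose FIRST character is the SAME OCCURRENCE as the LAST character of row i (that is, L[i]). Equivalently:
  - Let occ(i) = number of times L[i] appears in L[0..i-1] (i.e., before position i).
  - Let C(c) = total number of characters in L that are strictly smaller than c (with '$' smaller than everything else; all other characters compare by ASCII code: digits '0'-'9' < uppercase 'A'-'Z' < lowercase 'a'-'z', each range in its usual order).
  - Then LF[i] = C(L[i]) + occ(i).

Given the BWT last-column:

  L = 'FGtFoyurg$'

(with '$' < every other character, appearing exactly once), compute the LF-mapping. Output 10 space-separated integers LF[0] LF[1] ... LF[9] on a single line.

Char counts: '$':1, 'F':2, 'G':1, 'g':1, 'o':1, 'r':1, 't':1, 'u':1, 'y':1
C (first-col start): C('$')=0, C('F')=1, C('G')=3, C('g')=4, C('o')=5, C('r')=6, C('t')=7, C('u')=8, C('y')=9
L[0]='F': occ=0, LF[0]=C('F')+0=1+0=1
L[1]='G': occ=0, LF[1]=C('G')+0=3+0=3
L[2]='t': occ=0, LF[2]=C('t')+0=7+0=7
L[3]='F': occ=1, LF[3]=C('F')+1=1+1=2
L[4]='o': occ=0, LF[4]=C('o')+0=5+0=5
L[5]='y': occ=0, LF[5]=C('y')+0=9+0=9
L[6]='u': occ=0, LF[6]=C('u')+0=8+0=8
L[7]='r': occ=0, LF[7]=C('r')+0=6+0=6
L[8]='g': occ=0, LF[8]=C('g')+0=4+0=4
L[9]='$': occ=0, LF[9]=C('$')+0=0+0=0

Answer: 1 3 7 2 5 9 8 6 4 0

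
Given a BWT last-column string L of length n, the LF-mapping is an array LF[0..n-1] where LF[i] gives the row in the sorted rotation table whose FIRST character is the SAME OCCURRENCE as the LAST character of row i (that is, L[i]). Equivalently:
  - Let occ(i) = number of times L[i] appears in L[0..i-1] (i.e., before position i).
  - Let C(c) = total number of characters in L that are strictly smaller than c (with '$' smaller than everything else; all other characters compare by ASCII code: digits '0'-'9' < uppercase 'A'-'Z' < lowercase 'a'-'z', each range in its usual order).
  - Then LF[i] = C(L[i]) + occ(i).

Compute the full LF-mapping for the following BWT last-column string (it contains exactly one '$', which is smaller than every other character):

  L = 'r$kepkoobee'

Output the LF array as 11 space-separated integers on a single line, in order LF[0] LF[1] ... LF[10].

Answer: 10 0 5 2 9 6 7 8 1 3 4

Derivation:
Char counts: '$':1, 'b':1, 'e':3, 'k':2, 'o':2, 'p':1, 'r':1
C (first-col start): C('$')=0, C('b')=1, C('e')=2, C('k')=5, C('o')=7, C('p')=9, C('r')=10
L[0]='r': occ=0, LF[0]=C('r')+0=10+0=10
L[1]='$': occ=0, LF[1]=C('$')+0=0+0=0
L[2]='k': occ=0, LF[2]=C('k')+0=5+0=5
L[3]='e': occ=0, LF[3]=C('e')+0=2+0=2
L[4]='p': occ=0, LF[4]=C('p')+0=9+0=9
L[5]='k': occ=1, LF[5]=C('k')+1=5+1=6
L[6]='o': occ=0, LF[6]=C('o')+0=7+0=7
L[7]='o': occ=1, LF[7]=C('o')+1=7+1=8
L[8]='b': occ=0, LF[8]=C('b')+0=1+0=1
L[9]='e': occ=1, LF[9]=C('e')+1=2+1=3
L[10]='e': occ=2, LF[10]=C('e')+2=2+2=4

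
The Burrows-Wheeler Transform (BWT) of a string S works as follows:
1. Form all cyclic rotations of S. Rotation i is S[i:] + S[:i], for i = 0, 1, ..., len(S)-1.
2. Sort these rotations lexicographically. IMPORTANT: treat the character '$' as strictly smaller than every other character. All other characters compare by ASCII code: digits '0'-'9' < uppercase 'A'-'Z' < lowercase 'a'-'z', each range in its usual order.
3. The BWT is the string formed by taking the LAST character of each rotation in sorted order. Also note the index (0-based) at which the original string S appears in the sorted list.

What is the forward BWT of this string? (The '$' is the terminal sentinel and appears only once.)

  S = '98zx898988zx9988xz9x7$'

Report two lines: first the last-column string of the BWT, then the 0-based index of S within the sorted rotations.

All 22 rotations (rotation i = S[i:]+S[:i]):
  rot[0] = 98zx898988zx9988xz9x7$
  rot[1] = 8zx898988zx9988xz9x7$9
  rot[2] = zx898988zx9988xz9x7$98
  rot[3] = x898988zx9988xz9x7$98z
  rot[4] = 898988zx9988xz9x7$98zx
  rot[5] = 98988zx9988xz9x7$98zx8
  rot[6] = 8988zx9988xz9x7$98zx89
  rot[7] = 988zx9988xz9x7$98zx898
  rot[8] = 88zx9988xz9x7$98zx8989
  rot[9] = 8zx9988xz9x7$98zx89898
  rot[10] = zx9988xz9x7$98zx898988
  rot[11] = x9988xz9x7$98zx898988z
  rot[12] = 9988xz9x7$98zx898988zx
  rot[13] = 988xz9x7$98zx898988zx9
  rot[14] = 88xz9x7$98zx898988zx99
  rot[15] = 8xz9x7$98zx898988zx998
  rot[16] = xz9x7$98zx898988zx9988
  rot[17] = z9x7$98zx898988zx9988x
  rot[18] = 9x7$98zx898988zx9988xz
  rot[19] = x7$98zx898988zx9988xz9
  rot[20] = 7$98zx898988zx9988xz9x
  rot[21] = $98zx898988zx9988xz9x7
Sorted (with $ < everything):
  sorted[0] = $98zx898988zx9988xz9x7  (last char: '7')
  sorted[1] = 7$98zx898988zx9988xz9x  (last char: 'x')
  sorted[2] = 88xz9x7$98zx898988zx99  (last char: '9')
  sorted[3] = 88zx9988xz9x7$98zx8989  (last char: '9')
  sorted[4] = 8988zx9988xz9x7$98zx89  (last char: '9')
  sorted[5] = 898988zx9988xz9x7$98zx  (last char: 'x')
  sorted[6] = 8xz9x7$98zx898988zx998  (last char: '8')
  sorted[7] = 8zx898988zx9988xz9x7$9  (last char: '9')
  sorted[8] = 8zx9988xz9x7$98zx89898  (last char: '8')
  sorted[9] = 988xz9x7$98zx898988zx9  (last char: '9')
  sorted[10] = 988zx9988xz9x7$98zx898  (last char: '8')
  sorted[11] = 98988zx9988xz9x7$98zx8  (last char: '8')
  sorted[12] = 98zx898988zx9988xz9x7$  (last char: '$')
  sorted[13] = 9988xz9x7$98zx898988zx  (last char: 'x')
  sorted[14] = 9x7$98zx898988zx9988xz  (last char: 'z')
  sorted[15] = x7$98zx898988zx9988xz9  (last char: '9')
  sorted[16] = x898988zx9988xz9x7$98z  (last char: 'z')
  sorted[17] = x9988xz9x7$98zx898988z  (last char: 'z')
  sorted[18] = xz9x7$98zx898988zx9988  (last char: '8')
  sorted[19] = z9x7$98zx898988zx9988x  (last char: 'x')
  sorted[20] = zx898988zx9988xz9x7$98  (last char: '8')
  sorted[21] = zx9988xz9x7$98zx898988  (last char: '8')
Last column: 7x999x898988$xz9zz8x88
Original string S is at sorted index 12

Answer: 7x999x898988$xz9zz8x88
12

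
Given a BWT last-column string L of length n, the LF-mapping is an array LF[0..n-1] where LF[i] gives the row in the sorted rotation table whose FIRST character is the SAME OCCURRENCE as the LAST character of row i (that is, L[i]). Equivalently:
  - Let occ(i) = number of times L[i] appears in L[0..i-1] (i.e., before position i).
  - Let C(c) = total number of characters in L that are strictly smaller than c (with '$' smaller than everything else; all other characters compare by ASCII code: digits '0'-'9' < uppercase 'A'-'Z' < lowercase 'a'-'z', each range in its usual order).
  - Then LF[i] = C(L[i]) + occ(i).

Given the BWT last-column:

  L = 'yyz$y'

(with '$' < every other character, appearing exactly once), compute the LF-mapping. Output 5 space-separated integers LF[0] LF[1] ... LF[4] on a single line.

Answer: 1 2 4 0 3

Derivation:
Char counts: '$':1, 'y':3, 'z':1
C (first-col start): C('$')=0, C('y')=1, C('z')=4
L[0]='y': occ=0, LF[0]=C('y')+0=1+0=1
L[1]='y': occ=1, LF[1]=C('y')+1=1+1=2
L[2]='z': occ=0, LF[2]=C('z')+0=4+0=4
L[3]='$': occ=0, LF[3]=C('$')+0=0+0=0
L[4]='y': occ=2, LF[4]=C('y')+2=1+2=3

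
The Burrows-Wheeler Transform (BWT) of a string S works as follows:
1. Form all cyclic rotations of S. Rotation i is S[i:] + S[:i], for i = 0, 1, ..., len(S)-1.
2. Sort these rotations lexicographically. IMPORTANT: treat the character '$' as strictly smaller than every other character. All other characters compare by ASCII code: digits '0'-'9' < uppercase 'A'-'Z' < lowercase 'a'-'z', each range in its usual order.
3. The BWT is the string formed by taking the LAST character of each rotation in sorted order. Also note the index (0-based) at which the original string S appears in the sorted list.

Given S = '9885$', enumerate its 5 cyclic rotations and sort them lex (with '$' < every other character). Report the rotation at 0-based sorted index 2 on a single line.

Answer: 85$98

Derivation:
All 5 rotations (rotation i = S[i:]+S[:i]):
  rot[0] = 9885$
  rot[1] = 885$9
  rot[2] = 85$98
  rot[3] = 5$988
  rot[4] = $9885
Sorted (with $ < everything):
  sorted[0] = $9885
  sorted[1] = 5$988
  sorted[2] = 85$98
  sorted[3] = 885$9
  sorted[4] = 9885$
sorted[2] = 85$98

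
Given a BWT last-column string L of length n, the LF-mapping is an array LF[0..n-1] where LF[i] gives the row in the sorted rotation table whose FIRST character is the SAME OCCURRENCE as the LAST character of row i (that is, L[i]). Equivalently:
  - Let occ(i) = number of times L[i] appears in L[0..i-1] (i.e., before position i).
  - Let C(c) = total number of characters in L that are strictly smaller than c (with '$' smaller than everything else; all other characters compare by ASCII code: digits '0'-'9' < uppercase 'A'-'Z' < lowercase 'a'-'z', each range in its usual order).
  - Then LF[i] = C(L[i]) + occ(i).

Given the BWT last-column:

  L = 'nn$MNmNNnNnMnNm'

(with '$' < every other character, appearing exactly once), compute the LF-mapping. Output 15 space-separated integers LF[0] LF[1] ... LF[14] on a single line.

Answer: 10 11 0 1 3 8 4 5 12 6 13 2 14 7 9

Derivation:
Char counts: '$':1, 'M':2, 'N':5, 'm':2, 'n':5
C (first-col start): C('$')=0, C('M')=1, C('N')=3, C('m')=8, C('n')=10
L[0]='n': occ=0, LF[0]=C('n')+0=10+0=10
L[1]='n': occ=1, LF[1]=C('n')+1=10+1=11
L[2]='$': occ=0, LF[2]=C('$')+0=0+0=0
L[3]='M': occ=0, LF[3]=C('M')+0=1+0=1
L[4]='N': occ=0, LF[4]=C('N')+0=3+0=3
L[5]='m': occ=0, LF[5]=C('m')+0=8+0=8
L[6]='N': occ=1, LF[6]=C('N')+1=3+1=4
L[7]='N': occ=2, LF[7]=C('N')+2=3+2=5
L[8]='n': occ=2, LF[8]=C('n')+2=10+2=12
L[9]='N': occ=3, LF[9]=C('N')+3=3+3=6
L[10]='n': occ=3, LF[10]=C('n')+3=10+3=13
L[11]='M': occ=1, LF[11]=C('M')+1=1+1=2
L[12]='n': occ=4, LF[12]=C('n')+4=10+4=14
L[13]='N': occ=4, LF[13]=C('N')+4=3+4=7
L[14]='m': occ=1, LF[14]=C('m')+1=8+1=9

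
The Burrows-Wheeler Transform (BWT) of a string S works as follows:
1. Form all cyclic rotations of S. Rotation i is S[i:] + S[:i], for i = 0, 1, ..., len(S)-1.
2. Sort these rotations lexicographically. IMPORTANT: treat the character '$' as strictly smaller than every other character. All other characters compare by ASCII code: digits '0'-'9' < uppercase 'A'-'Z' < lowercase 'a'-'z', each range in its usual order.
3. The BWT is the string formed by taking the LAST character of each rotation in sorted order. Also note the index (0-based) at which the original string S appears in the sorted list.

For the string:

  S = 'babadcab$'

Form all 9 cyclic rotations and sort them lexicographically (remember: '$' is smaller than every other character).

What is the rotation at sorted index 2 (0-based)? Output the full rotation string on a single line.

Answer: abadcab$b

Derivation:
All 9 rotations (rotation i = S[i:]+S[:i]):
  rot[0] = babadcab$
  rot[1] = abadcab$b
  rot[2] = badcab$ba
  rot[3] = adcab$bab
  rot[4] = dcab$baba
  rot[5] = cab$babad
  rot[6] = ab$babadc
  rot[7] = b$babadca
  rot[8] = $babadcab
Sorted (with $ < everything):
  sorted[0] = $babadcab
  sorted[1] = ab$babadc
  sorted[2] = abadcab$b
  sorted[3] = adcab$bab
  sorted[4] = b$babadca
  sorted[5] = babadcab$
  sorted[6] = badcab$ba
  sorted[7] = cab$babad
  sorted[8] = dcab$baba
sorted[2] = abadcab$b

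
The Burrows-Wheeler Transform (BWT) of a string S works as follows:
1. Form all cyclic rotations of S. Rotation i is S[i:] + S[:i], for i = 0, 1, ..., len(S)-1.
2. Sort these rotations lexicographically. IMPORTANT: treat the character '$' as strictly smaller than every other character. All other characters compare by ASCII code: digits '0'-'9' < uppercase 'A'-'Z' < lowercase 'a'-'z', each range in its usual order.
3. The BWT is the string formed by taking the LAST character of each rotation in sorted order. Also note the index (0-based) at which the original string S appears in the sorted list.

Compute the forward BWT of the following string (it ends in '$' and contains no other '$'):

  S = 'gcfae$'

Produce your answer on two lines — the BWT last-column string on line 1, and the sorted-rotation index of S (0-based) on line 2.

Answer: efgac$
5

Derivation:
All 6 rotations (rotation i = S[i:]+S[:i]):
  rot[0] = gcfae$
  rot[1] = cfae$g
  rot[2] = fae$gc
  rot[3] = ae$gcf
  rot[4] = e$gcfa
  rot[5] = $gcfae
Sorted (with $ < everything):
  sorted[0] = $gcfae  (last char: 'e')
  sorted[1] = ae$gcf  (last char: 'f')
  sorted[2] = cfae$g  (last char: 'g')
  sorted[3] = e$gcfa  (last char: 'a')
  sorted[4] = fae$gc  (last char: 'c')
  sorted[5] = gcfae$  (last char: '$')
Last column: efgac$
Original string S is at sorted index 5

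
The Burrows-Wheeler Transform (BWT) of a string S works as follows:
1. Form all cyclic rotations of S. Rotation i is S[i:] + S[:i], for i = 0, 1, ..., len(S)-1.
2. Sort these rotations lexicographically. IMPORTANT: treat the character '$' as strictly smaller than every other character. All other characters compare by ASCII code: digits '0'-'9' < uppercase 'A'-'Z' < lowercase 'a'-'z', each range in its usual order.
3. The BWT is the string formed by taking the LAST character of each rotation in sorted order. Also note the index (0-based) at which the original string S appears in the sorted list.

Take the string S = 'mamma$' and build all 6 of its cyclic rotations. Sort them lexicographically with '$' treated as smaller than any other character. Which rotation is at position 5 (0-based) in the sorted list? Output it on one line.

Answer: mma$ma

Derivation:
All 6 rotations (rotation i = S[i:]+S[:i]):
  rot[0] = mamma$
  rot[1] = amma$m
  rot[2] = mma$ma
  rot[3] = ma$mam
  rot[4] = a$mamm
  rot[5] = $mamma
Sorted (with $ < everything):
  sorted[0] = $mamma
  sorted[1] = a$mamm
  sorted[2] = amma$m
  sorted[3] = ma$mam
  sorted[4] = mamma$
  sorted[5] = mma$ma
sorted[5] = mma$ma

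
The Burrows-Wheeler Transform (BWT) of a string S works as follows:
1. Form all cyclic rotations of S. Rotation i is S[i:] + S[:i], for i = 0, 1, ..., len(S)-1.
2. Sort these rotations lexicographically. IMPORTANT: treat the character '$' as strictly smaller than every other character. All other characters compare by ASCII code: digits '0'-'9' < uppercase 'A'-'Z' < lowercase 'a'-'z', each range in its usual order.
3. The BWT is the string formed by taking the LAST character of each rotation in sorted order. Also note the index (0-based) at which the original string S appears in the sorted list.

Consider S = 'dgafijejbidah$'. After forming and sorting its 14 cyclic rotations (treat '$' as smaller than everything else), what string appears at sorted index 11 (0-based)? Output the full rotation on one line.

Answer: ijejbidah$dgaf

Derivation:
All 14 rotations (rotation i = S[i:]+S[:i]):
  rot[0] = dgafijejbidah$
  rot[1] = gafijejbidah$d
  rot[2] = afijejbidah$dg
  rot[3] = fijejbidah$dga
  rot[4] = ijejbidah$dgaf
  rot[5] = jejbidah$dgafi
  rot[6] = ejbidah$dgafij
  rot[7] = jbidah$dgafije
  rot[8] = bidah$dgafijej
  rot[9] = idah$dgafijejb
  rot[10] = dah$dgafijejbi
  rot[11] = ah$dgafijejbid
  rot[12] = h$dgafijejbida
  rot[13] = $dgafijejbidah
Sorted (with $ < everything):
  sorted[0] = $dgafijejbidah
  sorted[1] = afijejbidah$dg
  sorted[2] = ah$dgafijejbid
  sorted[3] = bidah$dgafijej
  sorted[4] = dah$dgafijejbi
  sorted[5] = dgafijejbidah$
  sorted[6] = ejbidah$dgafij
  sorted[7] = fijejbidah$dga
  sorted[8] = gafijejbidah$d
  sorted[9] = h$dgafijejbida
  sorted[10] = idah$dgafijejb
  sorted[11] = ijejbidah$dgaf
  sorted[12] = jbidah$dgafije
  sorted[13] = jejbidah$dgafi
sorted[11] = ijejbidah$dgaf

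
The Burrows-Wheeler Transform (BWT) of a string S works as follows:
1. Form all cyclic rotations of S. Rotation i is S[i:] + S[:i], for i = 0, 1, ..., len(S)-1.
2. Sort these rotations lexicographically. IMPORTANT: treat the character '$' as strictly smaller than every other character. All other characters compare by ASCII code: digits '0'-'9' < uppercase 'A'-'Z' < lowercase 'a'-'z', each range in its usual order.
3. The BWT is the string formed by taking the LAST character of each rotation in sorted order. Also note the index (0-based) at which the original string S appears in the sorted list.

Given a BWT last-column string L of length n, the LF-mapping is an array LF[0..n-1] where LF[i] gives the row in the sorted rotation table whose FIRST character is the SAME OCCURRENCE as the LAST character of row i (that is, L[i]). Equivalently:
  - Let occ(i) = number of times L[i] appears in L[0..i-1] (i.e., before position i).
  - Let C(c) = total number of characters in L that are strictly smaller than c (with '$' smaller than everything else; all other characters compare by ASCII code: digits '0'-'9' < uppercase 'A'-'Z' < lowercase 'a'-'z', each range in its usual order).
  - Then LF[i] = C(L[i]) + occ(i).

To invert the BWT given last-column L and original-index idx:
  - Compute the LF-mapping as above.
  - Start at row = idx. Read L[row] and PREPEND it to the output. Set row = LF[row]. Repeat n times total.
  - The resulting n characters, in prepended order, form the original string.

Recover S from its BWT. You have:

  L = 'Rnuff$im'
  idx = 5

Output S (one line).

Answer: muffinR$

Derivation:
LF mapping: 1 6 7 2 3 0 4 5
Walk LF starting at row 5, prepending L[row]:
  step 1: row=5, L[5]='$', prepend. Next row=LF[5]=0
  step 2: row=0, L[0]='R', prepend. Next row=LF[0]=1
  step 3: row=1, L[1]='n', prepend. Next row=LF[1]=6
  step 4: row=6, L[6]='i', prepend. Next row=LF[6]=4
  step 5: row=4, L[4]='f', prepend. Next row=LF[4]=3
  step 6: row=3, L[3]='f', prepend. Next row=LF[3]=2
  step 7: row=2, L[2]='u', prepend. Next row=LF[2]=7
  step 8: row=7, L[7]='m', prepend. Next row=LF[7]=5
Reversed output: muffinR$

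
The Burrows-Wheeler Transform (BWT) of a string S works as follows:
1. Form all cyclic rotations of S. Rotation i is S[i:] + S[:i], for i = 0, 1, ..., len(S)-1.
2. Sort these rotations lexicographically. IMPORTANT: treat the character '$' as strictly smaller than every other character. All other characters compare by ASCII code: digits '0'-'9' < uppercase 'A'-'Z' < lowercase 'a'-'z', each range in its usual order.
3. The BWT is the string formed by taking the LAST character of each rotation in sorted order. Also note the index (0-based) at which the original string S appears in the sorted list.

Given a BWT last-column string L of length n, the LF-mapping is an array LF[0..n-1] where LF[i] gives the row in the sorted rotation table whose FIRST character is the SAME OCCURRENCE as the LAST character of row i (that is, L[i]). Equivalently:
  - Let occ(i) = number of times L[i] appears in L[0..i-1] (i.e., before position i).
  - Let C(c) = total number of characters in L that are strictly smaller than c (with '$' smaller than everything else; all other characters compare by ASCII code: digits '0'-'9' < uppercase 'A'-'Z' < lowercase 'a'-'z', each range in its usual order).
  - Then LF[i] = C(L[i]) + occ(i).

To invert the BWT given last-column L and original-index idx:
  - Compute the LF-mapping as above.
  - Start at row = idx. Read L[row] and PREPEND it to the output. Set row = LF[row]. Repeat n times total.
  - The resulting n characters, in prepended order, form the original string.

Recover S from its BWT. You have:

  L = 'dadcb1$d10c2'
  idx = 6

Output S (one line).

Answer: b2dc1cd1a0d$

Derivation:
LF mapping: 9 5 10 7 6 2 0 11 3 1 8 4
Walk LF starting at row 6, prepending L[row]:
  step 1: row=6, L[6]='$', prepend. Next row=LF[6]=0
  step 2: row=0, L[0]='d', prepend. Next row=LF[0]=9
  step 3: row=9, L[9]='0', prepend. Next row=LF[9]=1
  step 4: row=1, L[1]='a', prepend. Next row=LF[1]=5
  step 5: row=5, L[5]='1', prepend. Next row=LF[5]=2
  step 6: row=2, L[2]='d', prepend. Next row=LF[2]=10
  step 7: row=10, L[10]='c', prepend. Next row=LF[10]=8
  step 8: row=8, L[8]='1', prepend. Next row=LF[8]=3
  step 9: row=3, L[3]='c', prepend. Next row=LF[3]=7
  step 10: row=7, L[7]='d', prepend. Next row=LF[7]=11
  step 11: row=11, L[11]='2', prepend. Next row=LF[11]=4
  step 12: row=4, L[4]='b', prepend. Next row=LF[4]=6
Reversed output: b2dc1cd1a0d$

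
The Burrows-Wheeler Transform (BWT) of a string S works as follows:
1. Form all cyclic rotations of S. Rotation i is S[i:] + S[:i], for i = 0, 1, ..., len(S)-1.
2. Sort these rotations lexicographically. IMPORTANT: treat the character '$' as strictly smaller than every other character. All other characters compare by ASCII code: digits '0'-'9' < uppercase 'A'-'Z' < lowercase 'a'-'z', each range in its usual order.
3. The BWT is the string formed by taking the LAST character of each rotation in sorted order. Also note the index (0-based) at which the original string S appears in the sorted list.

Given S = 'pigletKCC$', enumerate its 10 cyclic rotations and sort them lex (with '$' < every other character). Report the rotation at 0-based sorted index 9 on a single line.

All 10 rotations (rotation i = S[i:]+S[:i]):
  rot[0] = pigletKCC$
  rot[1] = igletKCC$p
  rot[2] = gletKCC$pi
  rot[3] = letKCC$pig
  rot[4] = etKCC$pigl
  rot[5] = tKCC$pigle
  rot[6] = KCC$piglet
  rot[7] = CC$pigletK
  rot[8] = C$pigletKC
  rot[9] = $pigletKCC
Sorted (with $ < everything):
  sorted[0] = $pigletKCC
  sorted[1] = C$pigletKC
  sorted[2] = CC$pigletK
  sorted[3] = KCC$piglet
  sorted[4] = etKCC$pigl
  sorted[5] = gletKCC$pi
  sorted[6] = igletKCC$p
  sorted[7] = letKCC$pig
  sorted[8] = pigletKCC$
  sorted[9] = tKCC$pigle
sorted[9] = tKCC$pigle

Answer: tKCC$pigle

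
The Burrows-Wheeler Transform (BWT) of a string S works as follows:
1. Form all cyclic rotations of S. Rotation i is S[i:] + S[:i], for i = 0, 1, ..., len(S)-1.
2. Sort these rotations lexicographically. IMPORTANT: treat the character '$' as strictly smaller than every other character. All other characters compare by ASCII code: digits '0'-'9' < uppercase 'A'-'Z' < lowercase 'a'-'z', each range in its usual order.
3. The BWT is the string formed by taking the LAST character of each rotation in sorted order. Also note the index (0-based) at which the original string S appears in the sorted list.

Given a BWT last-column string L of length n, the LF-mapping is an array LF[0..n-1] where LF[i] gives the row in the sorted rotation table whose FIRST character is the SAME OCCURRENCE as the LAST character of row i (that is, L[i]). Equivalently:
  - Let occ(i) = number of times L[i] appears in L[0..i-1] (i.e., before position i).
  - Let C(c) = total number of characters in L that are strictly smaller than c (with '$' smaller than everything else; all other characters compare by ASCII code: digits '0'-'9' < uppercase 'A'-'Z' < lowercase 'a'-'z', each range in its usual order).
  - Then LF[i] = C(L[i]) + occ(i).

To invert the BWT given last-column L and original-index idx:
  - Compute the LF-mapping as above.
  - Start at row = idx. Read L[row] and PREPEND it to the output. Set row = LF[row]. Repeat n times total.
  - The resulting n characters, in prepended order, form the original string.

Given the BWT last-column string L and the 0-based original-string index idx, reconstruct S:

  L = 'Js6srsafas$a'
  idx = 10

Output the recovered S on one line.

Answer: sassafras6J$

Derivation:
LF mapping: 2 8 1 9 7 10 3 6 4 11 0 5
Walk LF starting at row 10, prepending L[row]:
  step 1: row=10, L[10]='$', prepend. Next row=LF[10]=0
  step 2: row=0, L[0]='J', prepend. Next row=LF[0]=2
  step 3: row=2, L[2]='6', prepend. Next row=LF[2]=1
  step 4: row=1, L[1]='s', prepend. Next row=LF[1]=8
  step 5: row=8, L[8]='a', prepend. Next row=LF[8]=4
  step 6: row=4, L[4]='r', prepend. Next row=LF[4]=7
  step 7: row=7, L[7]='f', prepend. Next row=LF[7]=6
  step 8: row=6, L[6]='a', prepend. Next row=LF[6]=3
  step 9: row=3, L[3]='s', prepend. Next row=LF[3]=9
  step 10: row=9, L[9]='s', prepend. Next row=LF[9]=11
  step 11: row=11, L[11]='a', prepend. Next row=LF[11]=5
  step 12: row=5, L[5]='s', prepend. Next row=LF[5]=10
Reversed output: sassafras6J$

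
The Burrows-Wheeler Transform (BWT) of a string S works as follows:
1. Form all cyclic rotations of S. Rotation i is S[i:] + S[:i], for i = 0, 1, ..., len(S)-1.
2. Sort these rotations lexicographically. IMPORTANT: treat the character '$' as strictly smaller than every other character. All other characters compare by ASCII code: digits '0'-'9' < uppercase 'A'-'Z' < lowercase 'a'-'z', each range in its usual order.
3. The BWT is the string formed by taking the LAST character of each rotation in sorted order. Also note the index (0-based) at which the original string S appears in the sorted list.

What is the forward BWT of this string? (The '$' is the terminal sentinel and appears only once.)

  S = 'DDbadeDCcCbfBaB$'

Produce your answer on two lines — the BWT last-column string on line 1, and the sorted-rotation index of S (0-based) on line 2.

All 16 rotations (rotation i = S[i:]+S[:i]):
  rot[0] = DDbadeDCcCbfBaB$
  rot[1] = DbadeDCcCbfBaB$D
  rot[2] = badeDCcCbfBaB$DD
  rot[3] = adeDCcCbfBaB$DDb
  rot[4] = deDCcCbfBaB$DDba
  rot[5] = eDCcCbfBaB$DDbad
  rot[6] = DCcCbfBaB$DDbade
  rot[7] = CcCbfBaB$DDbadeD
  rot[8] = cCbfBaB$DDbadeDC
  rot[9] = CbfBaB$DDbadeDCc
  rot[10] = bfBaB$DDbadeDCcC
  rot[11] = fBaB$DDbadeDCcCb
  rot[12] = BaB$DDbadeDCcCbf
  rot[13] = aB$DDbadeDCcCbfB
  rot[14] = B$DDbadeDCcCbfBa
  rot[15] = $DDbadeDCcCbfBaB
Sorted (with $ < everything):
  sorted[0] = $DDbadeDCcCbfBaB  (last char: 'B')
  sorted[1] = B$DDbadeDCcCbfBa  (last char: 'a')
  sorted[2] = BaB$DDbadeDCcCbf  (last char: 'f')
  sorted[3] = CbfBaB$DDbadeDCc  (last char: 'c')
  sorted[4] = CcCbfBaB$DDbadeD  (last char: 'D')
  sorted[5] = DCcCbfBaB$DDbade  (last char: 'e')
  sorted[6] = DDbadeDCcCbfBaB$  (last char: '$')
  sorted[7] = DbadeDCcCbfBaB$D  (last char: 'D')
  sorted[8] = aB$DDbadeDCcCbfB  (last char: 'B')
  sorted[9] = adeDCcCbfBaB$DDb  (last char: 'b')
  sorted[10] = badeDCcCbfBaB$DD  (last char: 'D')
  sorted[11] = bfBaB$DDbadeDCcC  (last char: 'C')
  sorted[12] = cCbfBaB$DDbadeDC  (last char: 'C')
  sorted[13] = deDCcCbfBaB$DDba  (last char: 'a')
  sorted[14] = eDCcCbfBaB$DDbad  (last char: 'd')
  sorted[15] = fBaB$DDbadeDCcCb  (last char: 'b')
Last column: BafcDe$DBbDCCadb
Original string S is at sorted index 6

Answer: BafcDe$DBbDCCadb
6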